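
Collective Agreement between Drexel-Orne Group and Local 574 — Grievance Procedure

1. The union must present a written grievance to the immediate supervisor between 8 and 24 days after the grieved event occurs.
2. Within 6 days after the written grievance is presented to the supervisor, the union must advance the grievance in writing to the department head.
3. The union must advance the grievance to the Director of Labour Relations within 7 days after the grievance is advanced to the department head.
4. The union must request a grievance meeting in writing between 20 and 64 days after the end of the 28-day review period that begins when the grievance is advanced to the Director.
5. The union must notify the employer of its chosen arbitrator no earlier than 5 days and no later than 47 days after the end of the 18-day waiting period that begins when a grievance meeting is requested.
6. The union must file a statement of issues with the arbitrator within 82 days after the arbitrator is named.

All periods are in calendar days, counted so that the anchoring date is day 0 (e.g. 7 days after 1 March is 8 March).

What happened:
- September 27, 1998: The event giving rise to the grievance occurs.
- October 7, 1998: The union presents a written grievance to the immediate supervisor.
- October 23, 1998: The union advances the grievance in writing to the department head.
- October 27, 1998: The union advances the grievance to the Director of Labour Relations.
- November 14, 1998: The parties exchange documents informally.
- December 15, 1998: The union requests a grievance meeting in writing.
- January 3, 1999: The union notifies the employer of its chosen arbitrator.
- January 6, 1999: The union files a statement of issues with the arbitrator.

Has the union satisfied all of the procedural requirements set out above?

No

(1) the permitted window runs from September 27, 1998 + 8 = October 5, 1998 to September 27, 1998 + 24 = October 21, 1998; done October 7, 1998, which is between those dates.
(2) due by October 7, 1998 + 6 days = October 13, 1998; done October 23, 1998 — 10 days late.
Later steps need not be reached.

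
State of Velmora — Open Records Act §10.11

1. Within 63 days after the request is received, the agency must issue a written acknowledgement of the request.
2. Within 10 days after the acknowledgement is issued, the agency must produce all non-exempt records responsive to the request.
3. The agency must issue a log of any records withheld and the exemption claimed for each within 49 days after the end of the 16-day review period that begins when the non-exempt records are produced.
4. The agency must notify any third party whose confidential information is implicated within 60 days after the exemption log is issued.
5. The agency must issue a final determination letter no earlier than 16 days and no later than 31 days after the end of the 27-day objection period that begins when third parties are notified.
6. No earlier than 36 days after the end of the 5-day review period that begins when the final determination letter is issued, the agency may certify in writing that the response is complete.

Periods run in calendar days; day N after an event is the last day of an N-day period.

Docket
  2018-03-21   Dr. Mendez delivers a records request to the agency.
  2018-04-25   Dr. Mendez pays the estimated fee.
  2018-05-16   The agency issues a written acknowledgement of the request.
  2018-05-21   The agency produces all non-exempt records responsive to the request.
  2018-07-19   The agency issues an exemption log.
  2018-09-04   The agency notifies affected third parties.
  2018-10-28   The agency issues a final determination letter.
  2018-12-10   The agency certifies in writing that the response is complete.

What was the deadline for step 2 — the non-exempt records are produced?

2018-05-26

Step 2 runs from 2018-05-16, when the acknowledgement is issued. 10 days after 2018-05-16 is 2018-05-26.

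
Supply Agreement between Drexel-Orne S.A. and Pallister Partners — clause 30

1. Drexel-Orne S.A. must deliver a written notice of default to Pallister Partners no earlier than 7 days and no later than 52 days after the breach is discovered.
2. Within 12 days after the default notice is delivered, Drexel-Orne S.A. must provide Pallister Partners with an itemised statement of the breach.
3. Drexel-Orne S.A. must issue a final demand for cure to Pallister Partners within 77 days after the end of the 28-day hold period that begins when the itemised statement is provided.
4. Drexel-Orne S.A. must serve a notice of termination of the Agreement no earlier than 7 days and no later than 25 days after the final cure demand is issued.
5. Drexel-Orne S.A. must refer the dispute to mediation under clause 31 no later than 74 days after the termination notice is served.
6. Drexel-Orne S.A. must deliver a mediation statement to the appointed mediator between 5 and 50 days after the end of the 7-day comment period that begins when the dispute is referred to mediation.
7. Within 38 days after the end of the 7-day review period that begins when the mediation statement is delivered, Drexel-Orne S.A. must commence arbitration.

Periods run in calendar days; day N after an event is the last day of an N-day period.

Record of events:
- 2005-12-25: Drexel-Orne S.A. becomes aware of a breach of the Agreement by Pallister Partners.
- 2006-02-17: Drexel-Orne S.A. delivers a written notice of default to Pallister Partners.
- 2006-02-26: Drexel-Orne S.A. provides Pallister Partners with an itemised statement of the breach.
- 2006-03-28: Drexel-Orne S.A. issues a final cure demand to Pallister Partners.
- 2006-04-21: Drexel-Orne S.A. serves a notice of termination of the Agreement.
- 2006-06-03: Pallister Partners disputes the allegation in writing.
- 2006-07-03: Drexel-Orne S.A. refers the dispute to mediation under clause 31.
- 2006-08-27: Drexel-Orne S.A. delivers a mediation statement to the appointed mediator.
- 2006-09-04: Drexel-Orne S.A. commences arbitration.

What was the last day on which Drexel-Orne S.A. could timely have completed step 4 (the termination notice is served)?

Step 4 runs from 2006-03-28, when the final cure demand is issued. The window is 7–25 days after 2006-03-28; it closes on 2006-04-22.

2006-04-22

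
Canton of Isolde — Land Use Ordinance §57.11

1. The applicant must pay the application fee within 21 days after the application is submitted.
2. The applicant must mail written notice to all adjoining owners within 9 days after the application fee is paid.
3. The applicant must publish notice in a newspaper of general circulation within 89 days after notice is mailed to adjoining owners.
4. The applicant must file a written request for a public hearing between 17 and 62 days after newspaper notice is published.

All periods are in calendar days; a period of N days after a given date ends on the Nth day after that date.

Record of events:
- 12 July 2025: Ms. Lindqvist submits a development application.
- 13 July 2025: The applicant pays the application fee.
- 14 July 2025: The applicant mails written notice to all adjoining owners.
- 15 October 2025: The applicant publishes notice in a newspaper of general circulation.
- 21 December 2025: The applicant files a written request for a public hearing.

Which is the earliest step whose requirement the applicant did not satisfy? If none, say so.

Step 1: 21 days after 12 July 2025 (when the application is submitted) is 2 August 2025; done 13 July 2025 — timely.
Step 2: 9 days after 13 July 2025 (when the application fee is paid) is 22 July 2025; 14 July 2025 is within that limit.
Step 3: 89 days after 14 July 2025 (when notice is mailed to adjoining owners) is 11 October 2025; not done until 15 October 2025, 4 days after the deadline.
That is the first point of non-compliance.

Step 3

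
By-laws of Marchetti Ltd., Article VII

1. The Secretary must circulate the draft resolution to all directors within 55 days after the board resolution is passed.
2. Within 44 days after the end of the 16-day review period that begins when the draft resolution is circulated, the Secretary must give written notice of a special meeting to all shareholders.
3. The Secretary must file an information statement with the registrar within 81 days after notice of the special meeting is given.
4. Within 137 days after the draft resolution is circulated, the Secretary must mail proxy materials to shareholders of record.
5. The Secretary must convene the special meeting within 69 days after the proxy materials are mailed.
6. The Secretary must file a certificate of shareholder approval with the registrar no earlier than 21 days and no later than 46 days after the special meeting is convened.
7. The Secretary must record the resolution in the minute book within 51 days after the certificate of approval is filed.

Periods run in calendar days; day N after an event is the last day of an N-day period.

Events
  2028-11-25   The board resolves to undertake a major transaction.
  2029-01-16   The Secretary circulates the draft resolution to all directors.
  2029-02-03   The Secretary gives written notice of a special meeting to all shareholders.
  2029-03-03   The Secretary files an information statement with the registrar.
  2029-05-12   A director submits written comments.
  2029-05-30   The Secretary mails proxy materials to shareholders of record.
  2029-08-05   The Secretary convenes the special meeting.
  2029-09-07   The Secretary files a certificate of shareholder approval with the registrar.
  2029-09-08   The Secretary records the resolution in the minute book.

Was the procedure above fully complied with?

(1) due by 2028-11-25 + 55 days = 2029-01-19; done 2029-01-16 — timely.
(2) due by 2029-02-01 + 44 days = 2029-03-17; done 2029-02-03 — timely.
(3) due by 2029-02-03 + 81 days = 2029-04-25; 2029-03-03 is within that limit.
(4) due by 2029-01-16 + 137 days = 2029-06-02; done 2029-05-30 — timely.
(5) due by 2029-05-30 + 69 days = 2029-08-07; 2029-08-05 is within that limit.
(6) the permitted window runs from 2029-08-05 + 21 = 2029-08-26 to 2029-08-05 + 46 = 2029-09-20; done 2029-09-07, which is between those dates.
(7) due by 2029-09-07 + 51 days = 2029-10-28; 2029-09-08 is within that limit.

Yes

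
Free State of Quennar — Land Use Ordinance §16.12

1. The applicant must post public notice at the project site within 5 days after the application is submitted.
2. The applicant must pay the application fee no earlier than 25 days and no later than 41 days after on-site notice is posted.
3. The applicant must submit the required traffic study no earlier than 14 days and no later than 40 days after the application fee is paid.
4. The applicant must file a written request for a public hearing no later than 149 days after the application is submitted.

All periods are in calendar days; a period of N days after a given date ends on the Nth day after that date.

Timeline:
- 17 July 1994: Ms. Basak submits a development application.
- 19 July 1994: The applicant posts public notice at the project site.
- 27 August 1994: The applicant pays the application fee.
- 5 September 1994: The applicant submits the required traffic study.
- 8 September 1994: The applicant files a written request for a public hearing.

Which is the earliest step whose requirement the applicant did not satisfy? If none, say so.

Step 1 — counting 5 days from 17 July 1994 (when the application is submitted) gives a deadline of 22 July 1994; done 19 July 1994 — timely.
Step 2 — 25 and 41 days from 19 July 1994 (when on-site notice is posted) are 13 August 1994 and 29 August 1994 respectively; done 27 August 1994 — within the window.
Step 3 — 14 and 40 days from 27 August 1994 (when the application fee is paid) are 10 September 1994 and 6 October 1994 respectively; done 5 September 1994 — 5 days before the window opened.
The procedure was therefore not followed at step 3.

Step 3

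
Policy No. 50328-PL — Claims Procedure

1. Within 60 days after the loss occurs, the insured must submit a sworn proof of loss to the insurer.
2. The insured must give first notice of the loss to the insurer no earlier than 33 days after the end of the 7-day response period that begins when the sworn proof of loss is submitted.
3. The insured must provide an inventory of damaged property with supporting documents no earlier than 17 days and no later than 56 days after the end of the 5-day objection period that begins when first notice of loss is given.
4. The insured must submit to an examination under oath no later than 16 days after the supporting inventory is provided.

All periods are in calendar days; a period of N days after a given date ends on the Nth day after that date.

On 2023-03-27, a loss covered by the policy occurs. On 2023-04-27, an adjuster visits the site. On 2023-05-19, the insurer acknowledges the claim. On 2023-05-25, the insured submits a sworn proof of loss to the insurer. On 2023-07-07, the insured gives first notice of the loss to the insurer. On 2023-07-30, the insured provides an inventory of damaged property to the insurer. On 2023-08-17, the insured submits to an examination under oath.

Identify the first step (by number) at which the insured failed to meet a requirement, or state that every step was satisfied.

Step 4

(1) due by 2023-03-27 + 60 days = 2023-05-26; done 2023-05-25 — timely.
(2) permitted from 2023-06-01 + 33 days = 2023-07-04 onward; done 2023-07-07, after the minimum wait.
(3) the permitted window runs from 2023-07-12 + 17 = 2023-07-29 to 2023-07-12 + 56 = 2023-09-06; done 2023-07-30, which is between those dates.
(4) due by 2023-07-30 + 16 days = 2023-08-15; 2023-08-17 misses that deadline by 2 days.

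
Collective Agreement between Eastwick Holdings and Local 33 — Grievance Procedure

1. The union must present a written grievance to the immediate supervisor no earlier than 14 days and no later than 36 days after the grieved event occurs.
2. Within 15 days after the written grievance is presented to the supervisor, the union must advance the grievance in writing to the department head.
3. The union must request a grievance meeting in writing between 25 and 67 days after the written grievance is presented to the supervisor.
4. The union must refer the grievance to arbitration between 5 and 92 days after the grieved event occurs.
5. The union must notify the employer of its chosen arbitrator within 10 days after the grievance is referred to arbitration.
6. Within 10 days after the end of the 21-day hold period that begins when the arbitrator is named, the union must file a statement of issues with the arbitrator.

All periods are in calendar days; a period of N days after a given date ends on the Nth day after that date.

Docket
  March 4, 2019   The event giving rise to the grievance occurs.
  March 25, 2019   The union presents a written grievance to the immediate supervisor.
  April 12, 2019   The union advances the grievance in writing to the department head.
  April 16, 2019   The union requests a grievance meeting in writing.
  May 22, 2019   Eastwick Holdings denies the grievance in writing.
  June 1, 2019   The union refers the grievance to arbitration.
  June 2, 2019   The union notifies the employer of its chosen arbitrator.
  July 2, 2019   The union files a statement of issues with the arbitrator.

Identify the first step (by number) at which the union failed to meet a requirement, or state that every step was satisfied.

Step 1 — 14 and 36 days from March 4, 2019 (when the grieved event occurs) are March 18, 2019 and April 9, 2019 respectively; March 25, 2019 falls inside that range.
Step 2 — counting 15 days from March 25, 2019 (when the written grievance is presented to the supervisor) gives a deadline of April 9, 2019; April 12, 2019 misses that deadline by 3 days.
The procedure was therefore not followed at step 2.

Step 2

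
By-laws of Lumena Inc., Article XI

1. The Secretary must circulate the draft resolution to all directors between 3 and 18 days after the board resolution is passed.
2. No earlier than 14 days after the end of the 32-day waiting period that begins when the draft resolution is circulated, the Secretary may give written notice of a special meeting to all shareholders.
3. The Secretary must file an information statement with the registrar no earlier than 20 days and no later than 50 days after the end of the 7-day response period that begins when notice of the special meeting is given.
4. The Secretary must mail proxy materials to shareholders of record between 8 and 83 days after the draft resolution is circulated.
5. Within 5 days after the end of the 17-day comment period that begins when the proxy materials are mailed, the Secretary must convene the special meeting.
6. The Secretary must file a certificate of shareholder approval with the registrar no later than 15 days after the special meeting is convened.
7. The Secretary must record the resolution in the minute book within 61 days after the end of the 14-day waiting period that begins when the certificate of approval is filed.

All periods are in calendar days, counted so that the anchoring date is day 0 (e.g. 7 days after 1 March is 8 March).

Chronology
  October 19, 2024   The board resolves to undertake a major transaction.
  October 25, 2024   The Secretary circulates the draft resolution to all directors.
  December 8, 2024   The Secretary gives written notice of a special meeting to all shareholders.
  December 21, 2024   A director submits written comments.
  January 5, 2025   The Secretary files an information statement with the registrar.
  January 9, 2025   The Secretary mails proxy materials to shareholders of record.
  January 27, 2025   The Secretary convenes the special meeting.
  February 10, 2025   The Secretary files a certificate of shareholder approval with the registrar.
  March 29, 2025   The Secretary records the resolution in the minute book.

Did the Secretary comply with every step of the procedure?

Step 1: the window is 3–18 days after October 19, 2024 (when the board resolution is passed), so October 22, 2024 through November 6, 2024; October 25, 2024 falls inside that range.
Step 2: the earliest permitted date is 14 days after November 26, 2024 (end of the 32-day waiting period, which began when the draft resolution is circulated on October 25, 2024), i.e. December 10, 2024; acted on December 8, 2024, 2 days prematurely.

No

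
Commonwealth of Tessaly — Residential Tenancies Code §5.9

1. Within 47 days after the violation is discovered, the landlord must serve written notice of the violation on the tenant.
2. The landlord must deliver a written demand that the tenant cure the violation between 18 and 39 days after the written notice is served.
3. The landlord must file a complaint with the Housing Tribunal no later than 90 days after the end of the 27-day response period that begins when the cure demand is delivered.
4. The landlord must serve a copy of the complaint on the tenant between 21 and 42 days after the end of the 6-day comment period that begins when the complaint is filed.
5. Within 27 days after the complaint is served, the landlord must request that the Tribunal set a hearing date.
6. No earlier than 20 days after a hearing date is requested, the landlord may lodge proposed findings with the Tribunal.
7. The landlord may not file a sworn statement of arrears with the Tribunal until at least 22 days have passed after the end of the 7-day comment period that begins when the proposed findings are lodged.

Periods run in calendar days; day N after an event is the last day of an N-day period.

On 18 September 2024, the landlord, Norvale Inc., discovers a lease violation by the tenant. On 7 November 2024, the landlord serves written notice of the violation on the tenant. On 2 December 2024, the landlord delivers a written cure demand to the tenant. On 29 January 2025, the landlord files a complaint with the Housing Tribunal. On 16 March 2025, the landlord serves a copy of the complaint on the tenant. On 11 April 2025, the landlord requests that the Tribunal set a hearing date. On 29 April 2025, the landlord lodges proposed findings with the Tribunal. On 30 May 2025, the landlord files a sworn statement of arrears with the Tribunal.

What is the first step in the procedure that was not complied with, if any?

(1) due by 18 September 2024 + 47 days = 4 November 2024; not done until 7 November 2024, 3 days after the deadline.
No need to go further; step 1 was not satisfied.

Step 1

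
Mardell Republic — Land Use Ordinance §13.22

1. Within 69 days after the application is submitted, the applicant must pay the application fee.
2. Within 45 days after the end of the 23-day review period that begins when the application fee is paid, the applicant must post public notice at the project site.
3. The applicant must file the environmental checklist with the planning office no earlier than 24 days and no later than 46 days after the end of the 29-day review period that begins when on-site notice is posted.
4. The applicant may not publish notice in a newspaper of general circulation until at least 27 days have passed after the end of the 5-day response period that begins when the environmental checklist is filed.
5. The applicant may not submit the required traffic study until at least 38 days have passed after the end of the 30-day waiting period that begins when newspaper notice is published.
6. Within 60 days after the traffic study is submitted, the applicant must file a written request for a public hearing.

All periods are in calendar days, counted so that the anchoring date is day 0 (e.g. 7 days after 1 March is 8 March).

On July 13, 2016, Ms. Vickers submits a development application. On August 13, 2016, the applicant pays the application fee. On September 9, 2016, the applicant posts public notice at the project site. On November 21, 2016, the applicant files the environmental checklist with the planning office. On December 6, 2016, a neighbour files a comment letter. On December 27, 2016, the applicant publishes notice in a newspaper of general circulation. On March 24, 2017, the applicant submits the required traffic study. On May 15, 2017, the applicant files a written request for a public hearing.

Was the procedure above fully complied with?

Step 1 — counting 69 days from July 13, 2016 (when the application is submitted) gives a deadline of September 20, 2016; done August 13, 2016 — timely.
Step 2 — counting 45 days from September 5, 2016 (end of the 23-day review period, which began when the application fee is paid on August 13, 2016) gives a deadline of October 20, 2016; September 9, 2016 is within that limit.
Step 3 — 24 and 46 days from October 8, 2016 (end of the 29-day review period, which began when on-site notice is posted on September 9, 2016) are November 1, 2016 and November 23, 2016 respectively; November 21, 2016 falls inside that range.
Step 4 — must wait 27 days from November 26, 2016 (end of the 5-day response period, which began when the environmental checklist is filed on November 21, 2016), so not before December 23, 2016; December 27, 2016 is on or after that date.
Step 5 — must wait 38 days from January 26, 2017 (end of the 30-day waiting period, which began when newspaper notice is published on December 27, 2016), so not before March 5, 2017; done March 24, 2017, after the minimum wait.
Step 6 — counting 60 days from March 24, 2017 (when the traffic study is submitted) gives a deadline of May 23, 2017; May 15, 2017 is within that limit.

Yes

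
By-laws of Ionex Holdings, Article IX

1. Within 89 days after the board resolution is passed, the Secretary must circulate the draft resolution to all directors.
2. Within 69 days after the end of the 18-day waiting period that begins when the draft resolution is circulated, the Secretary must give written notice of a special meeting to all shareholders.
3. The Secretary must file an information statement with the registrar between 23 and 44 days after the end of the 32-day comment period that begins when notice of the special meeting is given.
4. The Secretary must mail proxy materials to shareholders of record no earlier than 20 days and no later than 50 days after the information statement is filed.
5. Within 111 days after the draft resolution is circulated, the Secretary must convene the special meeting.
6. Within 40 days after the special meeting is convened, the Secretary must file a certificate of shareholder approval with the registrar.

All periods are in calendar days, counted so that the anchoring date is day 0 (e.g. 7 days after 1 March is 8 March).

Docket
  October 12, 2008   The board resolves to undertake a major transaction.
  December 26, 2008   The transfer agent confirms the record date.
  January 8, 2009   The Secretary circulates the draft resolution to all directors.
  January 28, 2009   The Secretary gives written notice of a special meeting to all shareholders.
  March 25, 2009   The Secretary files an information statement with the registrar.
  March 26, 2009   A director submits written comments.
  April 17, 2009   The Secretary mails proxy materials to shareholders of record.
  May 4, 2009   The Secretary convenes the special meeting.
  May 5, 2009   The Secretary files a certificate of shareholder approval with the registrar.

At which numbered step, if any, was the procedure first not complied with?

(1) due by October 12, 2008 + 89 days = January 9, 2009; done January 8, 2009 — timely.
(2) due by January 26, 2009 + 69 days = April 5, 2009; done January 28, 2009 — timely.
(3) the permitted window runs from March 1, 2009 + 23 = March 24, 2009 to March 1, 2009 + 44 = April 14, 2009; done March 25, 2009 — within the window.
(4) the permitted window runs from March 25, 2009 + 20 = April 14, 2009 to March 25, 2009 + 50 = May 14, 2009; April 17, 2009 falls inside that range.
(5) due by January 8, 2009 + 111 days = April 29, 2009; May 4, 2009 misses that deadline by 5 days.

Step 5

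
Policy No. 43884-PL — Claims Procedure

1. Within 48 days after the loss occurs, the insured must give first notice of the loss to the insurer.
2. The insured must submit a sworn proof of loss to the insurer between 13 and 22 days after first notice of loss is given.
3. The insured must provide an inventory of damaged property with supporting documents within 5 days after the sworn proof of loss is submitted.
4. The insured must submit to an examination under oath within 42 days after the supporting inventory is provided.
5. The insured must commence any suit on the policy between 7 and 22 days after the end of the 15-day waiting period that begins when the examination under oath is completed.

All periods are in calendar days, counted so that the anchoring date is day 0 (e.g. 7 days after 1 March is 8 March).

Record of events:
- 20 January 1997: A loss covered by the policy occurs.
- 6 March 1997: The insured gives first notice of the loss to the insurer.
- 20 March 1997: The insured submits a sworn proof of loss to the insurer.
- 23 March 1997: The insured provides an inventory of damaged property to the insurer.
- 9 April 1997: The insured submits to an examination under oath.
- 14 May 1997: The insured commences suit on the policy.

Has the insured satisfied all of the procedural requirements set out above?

(1) due by 20 January 1997 + 48 days = 9 March 1997; completed 6 March 1997, before the deadline.
(2) the permitted window runs from 6 March 1997 + 13 = 19 March 1997 to 6 March 1997 + 22 = 28 March 1997; done 20 March 1997, which is between those dates.
(3) due by 20 March 1997 + 5 days = 25 March 1997; completed 23 March 1997, before the deadline.
(4) due by 23 March 1997 + 42 days = 4 May 1997; done 9 April 1997 — timely.
(5) the permitted window runs from 24 April 1997 + 7 = 1 May 1997 to 24 April 1997 + 22 = 16 May 1997; done 14 May 1997, which is between those dates.

Yes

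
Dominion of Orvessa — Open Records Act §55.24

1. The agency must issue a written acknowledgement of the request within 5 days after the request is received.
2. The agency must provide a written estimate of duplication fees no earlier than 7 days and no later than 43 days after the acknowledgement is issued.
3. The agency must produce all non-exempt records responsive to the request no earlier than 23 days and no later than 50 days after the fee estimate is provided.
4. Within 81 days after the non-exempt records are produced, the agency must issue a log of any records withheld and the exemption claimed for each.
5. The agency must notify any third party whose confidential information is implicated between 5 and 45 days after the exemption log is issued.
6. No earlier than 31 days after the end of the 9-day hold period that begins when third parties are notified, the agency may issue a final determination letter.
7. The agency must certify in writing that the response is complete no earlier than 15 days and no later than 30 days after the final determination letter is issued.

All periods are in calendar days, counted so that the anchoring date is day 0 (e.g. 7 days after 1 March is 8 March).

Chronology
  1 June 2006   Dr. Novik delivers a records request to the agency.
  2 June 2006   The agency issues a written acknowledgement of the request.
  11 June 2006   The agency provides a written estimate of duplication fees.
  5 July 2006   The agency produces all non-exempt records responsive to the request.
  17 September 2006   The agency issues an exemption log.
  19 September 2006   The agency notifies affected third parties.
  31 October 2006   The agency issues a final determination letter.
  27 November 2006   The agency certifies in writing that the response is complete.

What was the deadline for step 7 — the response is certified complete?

30 November 2006

Step 7 runs from 31 October 2006, when the final determination letter is issued. The window is 15–30 days after 31 October 2006; it closes on 30 November 2006.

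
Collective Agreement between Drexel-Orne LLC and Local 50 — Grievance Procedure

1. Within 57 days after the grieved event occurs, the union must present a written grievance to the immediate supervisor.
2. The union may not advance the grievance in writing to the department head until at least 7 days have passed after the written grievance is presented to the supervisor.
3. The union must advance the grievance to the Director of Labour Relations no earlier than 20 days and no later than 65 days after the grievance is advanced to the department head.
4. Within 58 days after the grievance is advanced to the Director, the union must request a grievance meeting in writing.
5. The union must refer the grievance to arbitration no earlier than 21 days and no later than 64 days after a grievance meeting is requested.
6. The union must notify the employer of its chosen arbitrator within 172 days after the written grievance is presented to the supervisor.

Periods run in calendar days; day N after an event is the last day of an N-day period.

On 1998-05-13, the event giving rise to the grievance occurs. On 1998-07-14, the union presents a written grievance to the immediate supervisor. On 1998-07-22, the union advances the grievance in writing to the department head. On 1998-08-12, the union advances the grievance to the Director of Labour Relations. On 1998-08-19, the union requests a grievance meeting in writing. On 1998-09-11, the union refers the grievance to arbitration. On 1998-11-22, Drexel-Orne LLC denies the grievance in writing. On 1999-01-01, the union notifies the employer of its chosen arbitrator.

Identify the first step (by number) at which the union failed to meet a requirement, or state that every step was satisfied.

Step 1 — counting 57 days from 1998-05-13 (when the grieved event occurs) gives a deadline of 1998-07-09; done 1998-07-14 — 5 days late.
That is the first point of non-compliance.

Step 1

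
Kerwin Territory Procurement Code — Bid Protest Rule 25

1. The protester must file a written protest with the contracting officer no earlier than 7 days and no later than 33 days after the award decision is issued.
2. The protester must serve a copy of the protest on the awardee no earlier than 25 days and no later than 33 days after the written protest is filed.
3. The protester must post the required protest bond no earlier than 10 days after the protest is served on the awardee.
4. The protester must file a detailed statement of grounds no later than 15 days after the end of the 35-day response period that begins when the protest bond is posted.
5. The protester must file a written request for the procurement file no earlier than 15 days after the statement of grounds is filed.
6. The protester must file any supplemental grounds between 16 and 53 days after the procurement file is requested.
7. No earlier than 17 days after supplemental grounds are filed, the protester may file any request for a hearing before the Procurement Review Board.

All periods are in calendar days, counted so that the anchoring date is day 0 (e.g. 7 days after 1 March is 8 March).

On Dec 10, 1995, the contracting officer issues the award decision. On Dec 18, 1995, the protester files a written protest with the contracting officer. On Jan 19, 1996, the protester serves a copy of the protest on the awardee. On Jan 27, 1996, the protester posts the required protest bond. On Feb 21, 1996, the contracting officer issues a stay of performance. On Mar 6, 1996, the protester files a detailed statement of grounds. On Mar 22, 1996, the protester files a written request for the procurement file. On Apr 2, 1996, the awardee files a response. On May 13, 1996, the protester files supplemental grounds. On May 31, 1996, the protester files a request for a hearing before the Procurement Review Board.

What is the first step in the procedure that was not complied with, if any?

Step 3

(1) the permitted window runs from Dec 10, 1995 + 7 = Dec 17, 1995 to Dec 10, 1995 + 33 = Jan 12, 1996; done Dec 18, 1995 — within the window.
(2) the permitted window runs from Dec 18, 1995 + 25 = Jan 12, 1996 to Dec 18, 1995 + 33 = Jan 20, 1996; done Jan 19, 1996, which is between those dates.
(3) permitted from Jan 19, 1996 + 10 days = Jan 29, 1996 onward; Jan 27, 1996 is 2 days before the earliest permitted date.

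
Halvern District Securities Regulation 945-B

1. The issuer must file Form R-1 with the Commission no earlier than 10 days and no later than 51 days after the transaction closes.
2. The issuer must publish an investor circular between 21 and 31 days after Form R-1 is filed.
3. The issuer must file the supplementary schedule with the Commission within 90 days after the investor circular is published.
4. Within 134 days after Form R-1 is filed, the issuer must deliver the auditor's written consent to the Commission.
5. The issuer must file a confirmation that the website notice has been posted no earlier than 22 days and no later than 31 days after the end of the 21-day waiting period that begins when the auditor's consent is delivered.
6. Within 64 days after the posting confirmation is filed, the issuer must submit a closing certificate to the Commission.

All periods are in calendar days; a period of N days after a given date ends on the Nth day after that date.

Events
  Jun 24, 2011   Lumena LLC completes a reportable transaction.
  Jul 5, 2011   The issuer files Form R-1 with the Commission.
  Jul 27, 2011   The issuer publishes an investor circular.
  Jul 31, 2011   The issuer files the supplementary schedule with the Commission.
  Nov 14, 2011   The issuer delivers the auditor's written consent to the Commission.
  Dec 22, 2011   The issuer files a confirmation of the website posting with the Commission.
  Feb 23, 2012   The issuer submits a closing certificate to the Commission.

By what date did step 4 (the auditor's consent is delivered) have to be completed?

Nov 16, 2011

Step 4 runs from Jul 5, 2011, when Form R-1 is filed. 134 days after Jul 5, 2011 is Nov 16, 2011.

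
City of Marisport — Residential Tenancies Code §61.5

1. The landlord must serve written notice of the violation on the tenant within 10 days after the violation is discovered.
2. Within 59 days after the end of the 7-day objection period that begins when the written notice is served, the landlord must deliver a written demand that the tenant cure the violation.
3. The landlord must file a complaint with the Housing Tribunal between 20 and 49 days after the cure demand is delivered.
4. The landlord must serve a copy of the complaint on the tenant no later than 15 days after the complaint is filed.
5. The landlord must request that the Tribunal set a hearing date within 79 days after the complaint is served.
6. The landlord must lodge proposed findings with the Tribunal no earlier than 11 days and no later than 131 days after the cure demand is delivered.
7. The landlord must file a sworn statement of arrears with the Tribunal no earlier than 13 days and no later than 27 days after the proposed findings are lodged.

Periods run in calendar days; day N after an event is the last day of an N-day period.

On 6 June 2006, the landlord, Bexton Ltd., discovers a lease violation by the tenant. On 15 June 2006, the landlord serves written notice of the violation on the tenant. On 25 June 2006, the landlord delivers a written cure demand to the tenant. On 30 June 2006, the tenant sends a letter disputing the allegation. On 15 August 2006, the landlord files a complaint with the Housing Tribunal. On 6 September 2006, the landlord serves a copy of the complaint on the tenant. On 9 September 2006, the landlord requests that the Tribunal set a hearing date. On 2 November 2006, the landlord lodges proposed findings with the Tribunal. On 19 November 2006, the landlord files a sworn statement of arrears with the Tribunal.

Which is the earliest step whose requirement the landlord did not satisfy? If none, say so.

Step 1: 10 days after 6 June 2006 (when the violation is discovered) is 16 June 2006; completed 15 June 2006, before the deadline.
Step 2: 59 days after 22 June 2006 (end of the 7-day objection period, which began when the written notice is served on 15 June 2006) is 20 August 2006; 25 June 2006 is within that limit.
Step 3: the window is 20–49 days after 25 June 2006 (when the cure demand is delivered), so 15 July 2006 through 13 August 2006; 15 August 2006 is 2 days past the end of the window.
The procedure was therefore not followed at step 3.

Step 3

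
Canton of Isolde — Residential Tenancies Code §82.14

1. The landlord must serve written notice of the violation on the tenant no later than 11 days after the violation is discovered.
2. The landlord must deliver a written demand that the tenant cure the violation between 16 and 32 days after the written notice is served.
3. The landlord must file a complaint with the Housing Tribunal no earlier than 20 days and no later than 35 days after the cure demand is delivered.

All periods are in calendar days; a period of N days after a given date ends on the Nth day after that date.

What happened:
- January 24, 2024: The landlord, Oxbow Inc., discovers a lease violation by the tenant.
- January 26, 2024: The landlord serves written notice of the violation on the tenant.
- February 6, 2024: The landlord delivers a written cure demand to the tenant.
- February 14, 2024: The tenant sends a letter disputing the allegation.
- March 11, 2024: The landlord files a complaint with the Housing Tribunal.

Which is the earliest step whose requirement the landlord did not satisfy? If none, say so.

(1) due by January 24, 2024 + 11 days = February 4, 2024; completed January 26, 2024, before the deadline.
(2) the permitted window runs from January 26, 2024 + 16 = February 11, 2024 to January 26, 2024 + 32 = February 27, 2024; February 6, 2024 is 5 days too early.
That is the first point of non-compliance.

Step 2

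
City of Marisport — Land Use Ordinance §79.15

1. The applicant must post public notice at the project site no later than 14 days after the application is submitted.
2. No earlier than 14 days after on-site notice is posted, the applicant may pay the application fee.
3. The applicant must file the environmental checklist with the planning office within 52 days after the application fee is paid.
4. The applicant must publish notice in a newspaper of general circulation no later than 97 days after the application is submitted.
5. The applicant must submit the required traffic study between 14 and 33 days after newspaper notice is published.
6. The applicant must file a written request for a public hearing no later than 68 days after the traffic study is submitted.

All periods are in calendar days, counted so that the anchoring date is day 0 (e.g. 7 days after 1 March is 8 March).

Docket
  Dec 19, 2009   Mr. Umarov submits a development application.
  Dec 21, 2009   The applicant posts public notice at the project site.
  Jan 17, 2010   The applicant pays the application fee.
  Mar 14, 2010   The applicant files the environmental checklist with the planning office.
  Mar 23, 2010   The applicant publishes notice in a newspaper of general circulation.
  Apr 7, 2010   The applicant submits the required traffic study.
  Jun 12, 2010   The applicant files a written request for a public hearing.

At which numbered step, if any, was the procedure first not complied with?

Step 3

(1) due by Dec 19, 2009 + 14 days = Jan 2, 2010; completed Dec 21, 2009, before the deadline.
(2) permitted from Dec 21, 2009 + 14 days = Jan 4, 2010 onward; done Jan 17, 2010 — permitted.
(3) due by Jan 17, 2010 + 52 days = Mar 10, 2010; done Mar 14, 2010 — 4 days late.
That is the first point of non-compliance.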